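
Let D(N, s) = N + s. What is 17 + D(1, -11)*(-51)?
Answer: 527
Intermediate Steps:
17 + D(1, -11)*(-51) = 17 + (1 - 11)*(-51) = 17 - 10*(-51) = 17 + 510 = 527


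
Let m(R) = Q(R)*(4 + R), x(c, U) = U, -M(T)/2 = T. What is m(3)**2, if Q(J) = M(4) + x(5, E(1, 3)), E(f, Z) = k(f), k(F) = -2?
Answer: 4900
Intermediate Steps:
E(f, Z) = -2
M(T) = -2*T
Q(J) = -10 (Q(J) = -2*4 - 2 = -8 - 2 = -10)
m(R) = -40 - 10*R (m(R) = -10*(4 + R) = -40 - 10*R)
m(3)**2 = (-40 - 10*3)**2 = (-40 - 30)**2 = (-70)**2 = 4900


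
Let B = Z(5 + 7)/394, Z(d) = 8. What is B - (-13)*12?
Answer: 30736/197 ≈ 156.02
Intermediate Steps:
B = 4/197 (B = 8/394 = 8*(1/394) = 4/197 ≈ 0.020305)
B - (-13)*12 = 4/197 - (-13)*12 = 4/197 - 1*(-156) = 4/197 + 156 = 30736/197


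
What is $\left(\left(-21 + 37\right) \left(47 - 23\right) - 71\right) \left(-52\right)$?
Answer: $-16276$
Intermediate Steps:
$\left(\left(-21 + 37\right) \left(47 - 23\right) - 71\right) \left(-52\right) = \left(16 \cdot 24 - 71\right) \left(-52\right) = \left(384 - 71\right) \left(-52\right) = 313 \left(-52\right) = -16276$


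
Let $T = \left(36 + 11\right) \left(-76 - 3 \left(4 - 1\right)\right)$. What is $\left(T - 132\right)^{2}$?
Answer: $17032129$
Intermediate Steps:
$T = -3995$ ($T = 47 \left(-76 - 9\right) = 47 \left(-85\right) = -3995$)
$\left(T - 132\right)^{2} = \left(-3995 - 132\right)^{2} = \left(-4127\right)^{2} = 17032129$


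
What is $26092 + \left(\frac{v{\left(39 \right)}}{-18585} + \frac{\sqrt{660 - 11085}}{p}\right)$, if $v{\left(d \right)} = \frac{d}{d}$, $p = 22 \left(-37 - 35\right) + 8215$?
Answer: $\frac{484919819}{18585} + \frac{5 i \sqrt{417}}{6631} \approx 26092.0 + 0.015398 i$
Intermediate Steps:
$p = 6631$ ($p = 22 \left(-72\right) + 8215 = -1584 + 8215 = 6631$)
$v{\left(d \right)} = 1$
$26092 + \left(\frac{v{\left(39 \right)}}{-18585} + \frac{\sqrt{660 - 11085}}{p}\right) = 26092 + \left(1 \frac{1}{-18585} + \frac{\sqrt{660 - 11085}}{6631}\right) = 26092 + \left(1 \left(- \frac{1}{18585}\right) + \sqrt{-10425} \cdot \frac{1}{6631}\right) = 26092 - \left(\frac{1}{18585} - 5 i \sqrt{417} \cdot \frac{1}{6631}\right) = 26092 - \left(\frac{1}{18585} - \frac{5 i \sqrt{417}}{6631}\right) = \frac{484919819}{18585} + \frac{5 i \sqrt{417}}{6631}$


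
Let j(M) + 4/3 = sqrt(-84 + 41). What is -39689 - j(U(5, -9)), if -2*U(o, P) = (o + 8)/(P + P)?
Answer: -119063/3 - I*sqrt(43) ≈ -39688.0 - 6.5574*I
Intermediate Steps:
U(o, P) = -(8 + o)/(4*P) (U(o, P) = -(o + 8)/(2*(P + P)) = -(8 + o)/(2*(2*P)) = -(8 + o)*1/(2*P)/2 = -(8 + o)/(4*P))
j(M) = -4/3 + I*sqrt(43) (j(M) = -4/3 + sqrt(-84 + 41) = -4/3 + sqrt(-43) = -4/3 + I*sqrt(43))
-39689 - j(U(5, -9)) = -39689 - (-4/3 + I*sqrt(43)) = -39689 + (4/3 - I*sqrt(43)) = -119063/3 - I*sqrt(43)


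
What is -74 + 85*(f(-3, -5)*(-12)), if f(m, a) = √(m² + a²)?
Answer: -74 - 1020*√34 ≈ -6021.6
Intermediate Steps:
f(m, a) = √(a² + m²)
-74 + 85*(f(-3, -5)*(-12)) = -74 + 85*(√((-5)² + (-3)²)*(-12)) = -74 + 85*(√(25 + 9)*(-12)) = -74 + 85*(√34*(-12)) = -74 + 85*(-12*√34) = -74 - 1020*√34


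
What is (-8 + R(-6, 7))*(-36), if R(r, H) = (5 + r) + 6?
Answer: 108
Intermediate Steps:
R(r, H) = 11 + r
(-8 + R(-6, 7))*(-36) = (-8 + (11 - 6))*(-36) = (-8 + 5)*(-36) = -3*(-36) = 108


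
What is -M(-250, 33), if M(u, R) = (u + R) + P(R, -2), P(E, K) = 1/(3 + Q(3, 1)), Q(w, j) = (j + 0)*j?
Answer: 867/4 ≈ 216.75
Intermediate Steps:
Q(w, j) = j**2 (Q(w, j) = j*j = j**2)
P(E, K) = 1/4 (P(E, K) = 1/(3 + 1**2) = 1/(3 + 1) = 1/4)
M(u, R) = 1/4 + R + u (M(u, R) = (u + R) + 1/4 = (R + u) + 1/4 = 1/4 + R + u)
-M(-250, 33) = -(1/4 + 33 - 250) = -1*(-867/4) = 867/4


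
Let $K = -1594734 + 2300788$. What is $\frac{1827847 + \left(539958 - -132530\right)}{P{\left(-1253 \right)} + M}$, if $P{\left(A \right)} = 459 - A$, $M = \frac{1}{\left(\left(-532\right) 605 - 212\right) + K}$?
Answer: $\frac{192016726794}{131475437} \approx 1460.5$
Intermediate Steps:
$K = 706054$
$M = \frac{1}{383982}$ ($M = \frac{1}{\left(\left(-532\right) 605 - 212\right) + 706054} = \frac{1}{\left(-321860 - 212\right) + 706054} = \frac{1}{-322072 + 706054} = \frac{1}{383982} \approx 2.6043 \cdot 10^{-6}$)
$\frac{1827847 + \left(539958 - -132530\right)}{P{\left(-1253 \right)} + M} = \frac{1827847 + \left(539958 - -132530\right)}{\left(459 - -1253\right) + \frac{1}{383982}} = \frac{1827847 + \left(539958 + 132530\right)}{\left(459 + 1253\right) + \frac{1}{383982}} = \frac{1827847 + 672488}{1712 + \frac{1}{383982}} = \frac{2500335}{\frac{657377185}{383982}} = 2500335 \cdot \frac{383982}{657377185} = \frac{192016726794}{131475437}$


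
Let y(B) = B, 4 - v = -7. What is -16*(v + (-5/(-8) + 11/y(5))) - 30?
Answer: -1256/5 ≈ -251.20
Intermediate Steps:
v = 11 (v = 4 - 1*(-7) = 4 + 7 = 11)
-16*(v + (-5/(-8) + 11/y(5))) - 30 = -16*(11 + (-5/(-8) + 11/5)) - 30 = -16*(11 + (-5*(-⅛) + 11*(⅕))) - 30 = -16*(11 + (5/8 + 11/5)) - 30 = -16*(11 + 113/40) - 30 = -16*553/40 - 30 = -1106/5 - 30 = -1256/5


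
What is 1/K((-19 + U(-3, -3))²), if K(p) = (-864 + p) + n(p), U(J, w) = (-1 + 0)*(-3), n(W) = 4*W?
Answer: 1/416 ≈ 0.0024038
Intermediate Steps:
U(J, w) = 3 (U(J, w) = -1*(-3) = 3)
K(p) = -864 + 5*p (K(p) = (-864 + p) + 4*p = -864 + 5*p)
1/K((-19 + U(-3, -3))²) = 1/(-864 + 5*(-19 + 3)²) = 1/(-864 + 5*(-16)²) = 1/(-864 + 5*256) = 1/(-864 + 1280) = 1/416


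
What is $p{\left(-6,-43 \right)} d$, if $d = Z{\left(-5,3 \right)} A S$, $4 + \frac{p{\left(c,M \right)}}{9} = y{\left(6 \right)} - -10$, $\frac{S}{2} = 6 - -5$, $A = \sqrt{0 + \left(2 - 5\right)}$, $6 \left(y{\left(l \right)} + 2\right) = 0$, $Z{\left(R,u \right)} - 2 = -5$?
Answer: $- 2376 i \sqrt{3} \approx - 4115.4 i$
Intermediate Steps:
$Z{\left(R,u \right)} = -3$ ($Z{\left(R,u \right)} = 2 - 5 = -3$)
$y{\left(l \right)} = -2$ ($y{\left(l \right)} = -2 + \frac{1}{6} \cdot 0 = -2 + 0 = -2$)
$A = i \sqrt{3}$ ($A = \sqrt{0 + \left(2 - 5\right)} = \sqrt{0 - 3} = \sqrt{-3} = i \sqrt{3} \approx 1.732 i$)
$S = 22$ ($S = 2 \left(6 - -5\right) = 2 \left(6 + 5\right) = 2 \cdot 11 = 22$)
$p{\left(c,M \right)} = 36$ ($p{\left(c,M \right)} = -36 + 9 \left(-2 - -10\right) = -36 + 9 \left(-2 + 10\right) = -36 + 9 \cdot 8 = -36 + 72 = 36$)
$d = - 66 i \sqrt{3}$ ($d = - 3 i \sqrt{3} \cdot 22 = - 66 i \sqrt{3} \approx - 114.32 i$)
$p{\left(-6,-43 \right)} d = 36 \left(- 66 i \sqrt{3}\right) = - 2376 i \sqrt{3}$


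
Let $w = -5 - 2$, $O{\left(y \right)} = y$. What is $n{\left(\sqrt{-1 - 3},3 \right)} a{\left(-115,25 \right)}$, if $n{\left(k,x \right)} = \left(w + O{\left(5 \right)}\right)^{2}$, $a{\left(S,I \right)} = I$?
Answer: $100$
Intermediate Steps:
$w = -7$
$n{\left(k,x \right)} = 4$ ($n{\left(k,x \right)} = \left(-7 + 5\right)^{2} = \left(-2\right)^{2} = 4$)
$n{\left(\sqrt{-1 - 3},3 \right)} a{\left(-115,25 \right)} = 4 \cdot 25 = 100$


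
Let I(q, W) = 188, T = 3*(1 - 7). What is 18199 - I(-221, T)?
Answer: 18011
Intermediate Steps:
T = -18 (T = 3*(-6) = -18)
18199 - I(-221, T) = 18199 - 1*188 = 18199 - 188 = 18011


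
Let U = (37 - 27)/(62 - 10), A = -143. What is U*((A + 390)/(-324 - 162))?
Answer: -95/972 ≈ -0.097737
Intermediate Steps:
U = 5/26 (U = 10/52 = 10*(1/52) = 5/26 ≈ 0.19231)
U*((A + 390)/(-324 - 162)) = 5*((-143 + 390)/(-324 - 162))/26 = 5*(247/(-486))/26 = 5*(247*(-1/486))/26 = (5/26)*(-247/486) = -95/972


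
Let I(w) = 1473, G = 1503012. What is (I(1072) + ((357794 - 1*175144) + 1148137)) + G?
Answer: 2835272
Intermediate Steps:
(I(1072) + ((357794 - 1*175144) + 1148137)) + G = (1473 + ((357794 - 1*175144) + 1148137)) + 1503012 = (1473 + ((357794 - 175144) + 1148137)) + 1503012 = (1473 + (182650 + 1148137)) + 1503012 = (1473 + 1330787) + 1503012 = 1332260 + 1503012 = 2835272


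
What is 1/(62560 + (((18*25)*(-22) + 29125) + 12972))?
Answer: 1/94757 ≈ 1.0553e-5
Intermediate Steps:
1/(62560 + (((18*25)*(-22) + 29125) + 12972)) = 1/(62560 + ((450*(-22) + 29125) + 12972)) = 1/(62560 + ((-9900 + 29125) + 12972)) = 1/(62560 + (19225 + 12972)) = 1/(62560 + 32197) = 1/94757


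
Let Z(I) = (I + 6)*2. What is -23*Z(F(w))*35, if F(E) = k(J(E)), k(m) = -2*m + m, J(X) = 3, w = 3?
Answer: -4830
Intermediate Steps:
k(m) = -m
F(E) = -3 (F(E) = -1*3 = -3)
Z(I) = 12 + 2*I (Z(I) = (6 + I)*2 = 12 + 2*I)
-23*Z(F(w))*35 = -23*(12 + 2*(-3))*35 = -23*(12 - 6)*35 = -23*6*35 = -138*35 = -4830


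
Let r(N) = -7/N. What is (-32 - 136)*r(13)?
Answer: 1176/13 ≈ 90.462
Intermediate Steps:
(-32 - 136)*r(13) = (-32 - 136)*(-7/13) = -(-1176)/13 = -168*(-7/13) = 1176/13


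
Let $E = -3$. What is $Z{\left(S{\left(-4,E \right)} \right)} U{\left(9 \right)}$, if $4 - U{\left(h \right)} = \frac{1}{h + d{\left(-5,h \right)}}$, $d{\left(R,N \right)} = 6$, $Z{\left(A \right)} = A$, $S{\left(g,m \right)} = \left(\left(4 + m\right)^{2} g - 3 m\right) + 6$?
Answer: $\frac{649}{15} \approx 43.267$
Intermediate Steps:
$S{\left(g,m \right)} = 6 - 3 m + g \left(4 + m\right)^{2}$ ($S{\left(g,m \right)} = \left(g \left(4 + m\right)^{2} - 3 m\right) + 6 = \left(- 3 m + g \left(4 + m\right)^{2}\right) + 6 = 6 - 3 m + g \left(4 + m\right)^{2}$)
$U{\left(h \right)} = 4 - \frac{1}{6 + h}$ ($U{\left(h \right)} = 4 - \frac{1}{h + 6} = 4 - \frac{1}{6 + h}$)
$Z{\left(S{\left(-4,E \right)} \right)} U{\left(9 \right)} = \left(6 - -9 - 4 \left(4 - 3\right)^{2}\right) \frac{23 + 4 \cdot 9}{6 + 9} = \left(6 + 9 - 4 \cdot 1^{2}\right) \frac{23 + 36}{15} = \left(6 + 9 - 4\right) \frac{1}{15} \cdot 59 = \left(6 + 9 - 4\right) \frac{59}{15} = 11 \cdot \frac{59}{15} = \frac{649}{15}$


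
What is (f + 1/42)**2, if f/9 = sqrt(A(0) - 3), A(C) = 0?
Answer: -428651/1764 + 3*I*sqrt(3)/7 ≈ -243.0 + 0.74231*I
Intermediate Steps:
f = 9*I*sqrt(3) (f = 9*sqrt(0 - 3) = 9*sqrt(-3) = 9*(I*sqrt(3)) = 9*I*sqrt(3) ≈ 15.588*I)
(f + 1/42)**2 = (9*I*sqrt(3) + 1/42)**2 = (1/42 + 9*I*sqrt(3))**2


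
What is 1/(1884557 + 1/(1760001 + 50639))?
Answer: 1810640/3412254286481 ≈ 5.3063e-7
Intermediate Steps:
1/(1884557 + 1/(1760001 + 50639)) = 1/(1884557 + 1/1810640) = 1/(3412254286481/1810640) = 1810640/3412254286481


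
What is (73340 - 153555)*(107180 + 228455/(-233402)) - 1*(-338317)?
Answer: -2006563265085141/233402 ≈ -8.5970e+9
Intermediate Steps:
(73340 - 153555)*(107180 + 228455/(-233402)) - 1*(-338317) = -80215*(107180 + 228455*(-1/233402)) + 338317 = -80215*(107180 - 228455/233402) + 338317 = -80215*25015797905/233402 + 338317 = -2006642228949575/233402 + 338317 = -2006563265085141/233402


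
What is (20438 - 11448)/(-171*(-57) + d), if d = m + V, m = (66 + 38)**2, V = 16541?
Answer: 4495/18552 ≈ 0.24229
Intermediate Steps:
m = 10816 (m = 104**2 = 10816)
d = 27357 (d = 10816 + 16541 = 27357)
(20438 - 11448)/(-171*(-57) + d) = (20438 - 11448)/(-171*(-57) + 27357) = 8990/(9747 + 27357) = 8990/37104 = 8990*(1/37104) = 4495/18552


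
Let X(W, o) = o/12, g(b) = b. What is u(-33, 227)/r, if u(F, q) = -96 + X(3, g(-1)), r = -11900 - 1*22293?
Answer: 1153/410316 ≈ 0.0028100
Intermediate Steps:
X(W, o) = o/12 (X(W, o) = o*(1/12) = o/12)
r = -34193 (r = -11900 - 22293 = -34193)
u(F, q) = -1153/12 (u(F, q) = -96 + (1/12)*(-1) = -96 - 1/12 = -1153/12)
u(-33, 227)/r = -1153/12/(-34193) = -1153/12*(-1/34193) = 1153/410316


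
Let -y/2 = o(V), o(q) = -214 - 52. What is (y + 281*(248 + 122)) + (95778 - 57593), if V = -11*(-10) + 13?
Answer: 142687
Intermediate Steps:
V = 123 (V = 110 + 13 = 123)
o(q) = -266
y = 532 (y = -2*(-266) = 532)
(y + 281*(248 + 122)) + (95778 - 57593) = (532 + 281*(248 + 122)) + (95778 - 57593) = (532 + 281*370) + 38185 = (532 + 103970) + 38185 = 104502 + 38185 = 142687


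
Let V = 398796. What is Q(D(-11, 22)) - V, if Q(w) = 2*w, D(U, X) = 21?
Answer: -398754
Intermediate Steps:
Q(D(-11, 22)) - V = 2*21 - 1*398796 = 42 - 398796 = -398754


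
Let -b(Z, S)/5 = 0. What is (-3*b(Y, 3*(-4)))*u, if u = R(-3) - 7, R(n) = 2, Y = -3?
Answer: 0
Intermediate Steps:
b(Z, S) = 0 (b(Z, S) = -5*0 = 0)
u = -5 (u = 2 - 7 = -5)
(-3*b(Y, 3*(-4)))*u = -3*0*(-5) = 0*(-5) = 0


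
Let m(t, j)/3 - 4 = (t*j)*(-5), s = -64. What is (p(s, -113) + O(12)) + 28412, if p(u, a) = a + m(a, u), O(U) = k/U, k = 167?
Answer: -961861/12 ≈ -80155.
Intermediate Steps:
m(t, j) = 12 - 15*j*t (m(t, j) = 12 + 3*((t*j)*(-5)) = 12 + 3*((j*t)*(-5)) = 12 + 3*(-5*j*t) = 12 - 15*j*t)
O(U) = 167/U
p(u, a) = 12 + a - 15*a*u (p(u, a) = a + (12 - 15*u*a) = a + (12 - 15*a*u) = 12 + a - 15*a*u)
(p(s, -113) + O(12)) + 28412 = ((12 - 113 - 15*(-113)*(-64)) + 167/12) + 28412 = ((12 - 113 - 108480) + 167*(1/12)) + 28412 = (-108581 + 167/12) + 28412 = -1302805/12 + 28412 = -961861/12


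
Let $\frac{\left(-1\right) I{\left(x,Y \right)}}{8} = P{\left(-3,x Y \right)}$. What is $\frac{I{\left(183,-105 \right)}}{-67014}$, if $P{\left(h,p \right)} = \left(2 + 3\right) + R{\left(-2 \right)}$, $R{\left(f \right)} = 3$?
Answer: $\frac{32}{33507} \approx 0.00095502$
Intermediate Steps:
$P{\left(h,p \right)} = 8$ ($P{\left(h,p \right)} = \left(2 + 3\right) + 3 = 5 + 3 = 8$)
$I{\left(x,Y \right)} = -64$ ($I{\left(x,Y \right)} = \left(-8\right) 8 = -64$)
$\frac{I{\left(183,-105 \right)}}{-67014} = - \frac{64}{-67014} = \left(-64\right) \left(- \frac{1}{67014}\right) = \frac{32}{33507}$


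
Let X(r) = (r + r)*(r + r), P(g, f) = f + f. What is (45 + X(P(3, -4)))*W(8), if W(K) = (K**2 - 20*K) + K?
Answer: -26488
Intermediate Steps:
W(K) = K**2 - 19*K
P(g, f) = 2*f
X(r) = 4*r**2 (X(r) = (2*r)*(2*r) = 4*r**2)
(45 + X(P(3, -4)))*W(8) = (45 + 4*(2*(-4))**2)*(8*(-19 + 8)) = (45 + 4*(-8)**2)*(8*(-11)) = (45 + 4*64)*(-88) = (45 + 256)*(-88) = 301*(-88) = -26488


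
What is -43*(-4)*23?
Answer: 3956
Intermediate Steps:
-43*(-4)*23 = 172*23 = 3956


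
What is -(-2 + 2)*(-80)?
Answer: 0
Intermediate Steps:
-(-2 + 2)*(-80) = -1*0*(-80) = 0*(-80) = 0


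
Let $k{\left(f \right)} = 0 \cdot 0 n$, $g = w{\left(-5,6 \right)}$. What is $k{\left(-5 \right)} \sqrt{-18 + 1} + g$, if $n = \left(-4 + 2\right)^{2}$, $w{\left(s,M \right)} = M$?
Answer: $6$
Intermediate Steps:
$n = 4$ ($n = \left(-2\right)^{2} = 4$)
$g = 6$
$k{\left(f \right)} = 0$ ($k{\left(f \right)} = 0 \cdot 0 \cdot 4 = 0 \cdot 4 = 0$)
$k{\left(-5 \right)} \sqrt{-18 + 1} + g = 0 \sqrt{-18 + 1} + 6 = 0 \sqrt{-17} + 6 = 0 i \sqrt{17} + 6 = 0 + 6 = 6$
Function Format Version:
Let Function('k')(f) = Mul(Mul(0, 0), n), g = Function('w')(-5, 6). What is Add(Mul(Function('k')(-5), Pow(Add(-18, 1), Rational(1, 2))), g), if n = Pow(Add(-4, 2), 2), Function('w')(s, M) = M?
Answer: 6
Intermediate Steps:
n = 4 (n = Pow(-2, 2) = 4)
g = 6
Function('k')(f) = 0 (Function('k')(f) = Mul(Mul(0, 0), 4) = Mul(0, 4) = 0)
Add(Mul(Function('k')(-5), Pow(Add(-18, 1), Rational(1, 2))), g) = Add(Mul(0, Pow(Add(-18, 1), Rational(1, 2))), 6) = Add(Mul(0, Pow(-17, Rational(1, 2))), 6) = Add(Mul(0, Mul(I, Pow(17, Rational(1, 2)))), 6) = Add(0, 6) = 6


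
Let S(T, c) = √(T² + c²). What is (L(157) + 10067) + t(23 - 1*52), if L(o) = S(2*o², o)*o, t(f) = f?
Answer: 10038 + 24649*√98597 ≈ 7.7499e+6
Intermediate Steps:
L(o) = o*√(o² + 4*o⁴) (L(o) = √((2*o²)² + o²)*o = √(4*o⁴ + o²)*o = √(o² + 4*o⁴)*o = o*√(o² + 4*o⁴))
(L(157) + 10067) + t(23 - 1*52) = (157*√(157² + 4*157⁴) + 10067) + (23 - 1*52) = (157*√(24649 + 4*607573201) + 10067) + (23 - 52) = (157*√(24649 + 2430292804) + 10067) - 29 = (157*√2430317453 + 10067) - 29 = (157*(157*√98597) + 10067) - 29 = (24649*√98597 + 10067) - 29 = (10067 + 24649*√98597) - 29 = 10038 + 24649*√98597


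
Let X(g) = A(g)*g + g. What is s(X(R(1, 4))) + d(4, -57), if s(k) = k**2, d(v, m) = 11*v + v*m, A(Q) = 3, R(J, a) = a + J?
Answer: 216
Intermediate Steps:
R(J, a) = J + a
d(v, m) = 11*v + m*v
X(g) = 4*g (X(g) = 3*g + g = 4*g)
s(X(R(1, 4))) + d(4, -57) = (4*(1 + 4))**2 + 4*(11 - 57) = (4*5)**2 + 4*(-46) = 20**2 - 184 = 400 - 184 = 216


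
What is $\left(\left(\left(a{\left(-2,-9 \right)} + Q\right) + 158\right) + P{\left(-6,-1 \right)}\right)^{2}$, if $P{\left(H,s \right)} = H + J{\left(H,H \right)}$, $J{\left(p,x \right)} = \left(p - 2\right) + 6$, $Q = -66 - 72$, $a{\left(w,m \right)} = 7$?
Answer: $361$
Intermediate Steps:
$Q = -138$ ($Q = -66 - 72 = -138$)
$J{\left(p,x \right)} = 4 + p$ ($J{\left(p,x \right)} = \left(-2 + p\right) + 6 = 4 + p$)
$P{\left(H,s \right)} = 4 + 2 H$ ($P{\left(H,s \right)} = H + \left(4 + H\right) = 4 + 2 H$)
$\left(\left(\left(a{\left(-2,-9 \right)} + Q\right) + 158\right) + P{\left(-6,-1 \right)}\right)^{2} = \left(\left(\left(7 - 138\right) + 158\right) + \left(4 + 2 \left(-6\right)\right)\right)^{2} = \left(\left(-131 + 158\right) + \left(4 - 12\right)\right)^{2} = \left(27 - 8\right)^{2} = 19^{2} = 361$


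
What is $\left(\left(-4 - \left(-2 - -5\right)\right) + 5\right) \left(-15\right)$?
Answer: $30$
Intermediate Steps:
$\left(\left(-4 - \left(-2 - -5\right)\right) + 5\right) \left(-15\right) = \left(\left(-4 - \left(-2 + 5\right)\right) + 5\right) \left(-15\right) = \left(\left(-4 - 3\right) + 5\right) \left(-15\right) = \left(-7 + 5\right) \left(-15\right) = \left(-2\right) \left(-15\right) = 30$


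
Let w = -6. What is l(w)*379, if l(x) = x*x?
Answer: 13644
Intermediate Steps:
l(x) = x²
l(w)*379 = (-6)²*379 = 36*379 = 13644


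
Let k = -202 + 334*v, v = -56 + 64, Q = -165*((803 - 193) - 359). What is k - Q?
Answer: 43885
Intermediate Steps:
Q = -41415 (Q = -165*(610 - 359) = -165*251 = -41415)
v = 8
k = 2470 (k = -202 + 334*8 = -202 + 2672 = 2470)
k - Q = 2470 - 1*(-41415) = 2470 + 41415 = 43885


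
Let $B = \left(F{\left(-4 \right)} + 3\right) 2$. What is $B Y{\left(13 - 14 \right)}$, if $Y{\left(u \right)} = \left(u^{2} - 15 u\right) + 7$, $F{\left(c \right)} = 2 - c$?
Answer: $414$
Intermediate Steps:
$Y{\left(u \right)} = 7 + u^{2} - 15 u$
$B = 18$ ($B = \left(\left(2 - -4\right) + 3\right) 2 = \left(\left(2 + 4\right) + 3\right) 2 = \left(6 + 3\right) 2 = 9 \cdot 2 = 18$)
$B Y{\left(13 - 14 \right)} = 18 \left(7 + \left(13 - 14\right)^{2} - 15 \left(13 - 14\right)\right) = 18 \left(7 + \left(-1\right)^{2} - -15\right) = 18 \left(7 + 1 + 15\right) = 18 \cdot 23 = 414$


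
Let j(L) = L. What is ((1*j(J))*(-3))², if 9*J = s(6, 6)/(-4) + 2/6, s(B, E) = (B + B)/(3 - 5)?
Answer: 121/324 ≈ 0.37346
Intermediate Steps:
s(B, E) = -B (s(B, E) = (2*B)/(-2) = (2*B)*(-½) = -B)
J = 11/54 (J = (-1*6/(-4) + 2/6)/9 = (-6*(-¼) + 2*(⅙))/9 = (3/2 + ⅓)/9 = (⅑)*(11/6) = 11/54 ≈ 0.20370)
((1*j(J))*(-3))² = ((1*(11/54))*(-3))² = ((11/54)*(-3))² = (-11/18)² = 121/324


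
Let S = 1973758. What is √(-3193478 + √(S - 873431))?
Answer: √(-3193478 + √1100327) ≈ 1786.7*I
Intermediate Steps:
√(-3193478 + √(S - 873431)) = √(-3193478 + √(1973758 - 873431)) = √(-3193478 + √1100327)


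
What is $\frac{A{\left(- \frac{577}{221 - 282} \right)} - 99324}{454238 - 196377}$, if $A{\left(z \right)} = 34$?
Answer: $- \frac{99290}{257861} \approx -0.38505$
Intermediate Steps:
$\frac{A{\left(- \frac{577}{221 - 282} \right)} - 99324}{454238 - 196377} = \frac{34 - 99324}{454238 - 196377} = - \frac{99290}{257861}$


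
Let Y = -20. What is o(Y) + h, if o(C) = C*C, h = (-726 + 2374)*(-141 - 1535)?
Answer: -2761648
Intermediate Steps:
h = -2762048 (h = 1648*(-1676) = -2762048)
o(C) = C**2
o(Y) + h = (-20)**2 - 2762048 = 400 - 2762048 = -2761648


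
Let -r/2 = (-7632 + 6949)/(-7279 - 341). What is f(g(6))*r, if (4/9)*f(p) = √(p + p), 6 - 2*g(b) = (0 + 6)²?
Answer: -2049*I*√30/5080 ≈ -2.2092*I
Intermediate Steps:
g(b) = -15 (g(b) = 3 - (0 + 6)²/2 = 3 - ½*6² = 3 - ½*36 = 3 - 18 = -15)
f(p) = 9*√2*√p/4 (f(p) = 9*√(p + p)/4 = 9*√(2*p)/4 = 9*(√2*√p)/4 = 9*√2*√p/4)
r = -683/3810 (r = -2*(-7632 + 6949)/(-7279 - 341) = -(-1366)/(-7620) = -(-1366)*(-1)/7620 = -2*683/7620 = -683/3810 ≈ -0.17927)
f(g(6))*r = (9*√2*√(-15)/4)*(-683/3810) = (9*√2*(I*√15)/4)*(-683/3810) = (9*I*√30/4)*(-683/3810) = -2049*I*√30/5080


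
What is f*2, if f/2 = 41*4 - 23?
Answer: 564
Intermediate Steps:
f = 282 (f = 2*(41*4 - 23) = 2*(164 - 23) = 2*141 = 282)
f*2 = 282*2 = 564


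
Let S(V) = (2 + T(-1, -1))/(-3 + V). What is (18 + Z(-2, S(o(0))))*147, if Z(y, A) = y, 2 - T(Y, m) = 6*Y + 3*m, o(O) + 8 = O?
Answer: 2352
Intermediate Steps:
o(O) = -8 + O
T(Y, m) = 2 - 6*Y - 3*m (T(Y, m) = 2 - (6*Y + 3*m) = 2 - (3*m + 6*Y) = 2 + (-6*Y - 3*m) = 2 - 6*Y - 3*m)
S(V) = 13/(-3 + V) (S(V) = (2 + (2 - 6*(-1) - 3*(-1)))/(-3 + V) = (2 + (2 + 6 + 3))/(-3 + V) = (2 + 11)/(-3 + V) = 13/(-3 + V))
(18 + Z(-2, S(o(0))))*147 = (18 - 2)*147 = 16*147 = 2352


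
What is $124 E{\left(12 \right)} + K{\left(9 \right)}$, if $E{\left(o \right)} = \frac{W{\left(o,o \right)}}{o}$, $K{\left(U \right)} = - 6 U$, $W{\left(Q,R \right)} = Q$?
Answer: $70$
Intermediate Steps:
$E{\left(o \right)} = 1$ ($E{\left(o \right)} = \frac{o}{o} = 1$)
$124 E{\left(12 \right)} + K{\left(9 \right)} = 124 \cdot 1 - 54 = 124 - 54 = 70$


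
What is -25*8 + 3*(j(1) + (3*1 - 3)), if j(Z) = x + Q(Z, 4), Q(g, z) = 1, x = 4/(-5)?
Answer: -997/5 ≈ -199.40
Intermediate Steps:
x = -4/5 (x = 4*(-1/5) = -4/5 ≈ -0.80000)
j(Z) = 1/5 (j(Z) = -4/5 + 1 = 1/5)
-25*8 + 3*(j(1) + (3*1 - 3)) = -25*8 + 3*(1/5 + (3*1 - 3)) = -200 + 3*(1/5 + (3 - 3)) = -200 + 3*(1/5 + 0) = -200 + 3*(1/5) = -200 + 3/5 = -997/5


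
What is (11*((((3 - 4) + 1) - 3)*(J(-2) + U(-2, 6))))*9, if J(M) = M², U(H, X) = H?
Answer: -594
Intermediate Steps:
(11*((((3 - 4) + 1) - 3)*(J(-2) + U(-2, 6))))*9 = (11*((((3 - 4) + 1) - 3)*((-2)² - 2)))*9 = (11*(((-1 + 1) - 3)*(4 - 2)))*9 = (11*((0 - 3)*2))*9 = (11*(-3*2))*9 = (11*(-6))*9 = -66*9 = -594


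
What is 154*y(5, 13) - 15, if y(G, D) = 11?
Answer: 1679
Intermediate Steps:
154*y(5, 13) - 15 = 154*11 - 15 = 1694 - 15 = 1679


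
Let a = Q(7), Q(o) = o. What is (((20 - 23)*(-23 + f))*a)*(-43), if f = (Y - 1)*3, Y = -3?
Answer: -31605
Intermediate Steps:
a = 7
f = -12 (f = (-3 - 1)*3 = -4*3 = -12)
(((20 - 23)*(-23 + f))*a)*(-43) = (((20 - 23)*(-23 - 12))*7)*(-43) = (-3*(-35)*7)*(-43) = (105*7)*(-43) = 735*(-43) = -31605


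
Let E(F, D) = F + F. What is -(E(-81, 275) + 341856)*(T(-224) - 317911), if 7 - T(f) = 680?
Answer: 108858241296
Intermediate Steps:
T(f) = -673 (T(f) = 7 - 1*680 = 7 - 680 = -673)
E(F, D) = 2*F
-(E(-81, 275) + 341856)*(T(-224) - 317911) = -(2*(-81) + 341856)*(-673 - 317911) = -(-162 + 341856)*(-318584) = -341694*(-318584) = -1*(-108858241296) = 108858241296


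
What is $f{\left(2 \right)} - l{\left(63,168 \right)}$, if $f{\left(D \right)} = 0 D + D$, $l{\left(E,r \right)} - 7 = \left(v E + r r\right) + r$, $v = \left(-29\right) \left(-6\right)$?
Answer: $-39359$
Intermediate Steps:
$v = 174$
$l{\left(E,r \right)} = 7 + r + r^{2} + 174 E$ ($l{\left(E,r \right)} = 7 + \left(\left(174 E + r r\right) + r\right) = 7 + \left(\left(174 E + r^{2}\right) + r\right) = 7 + \left(\left(r^{2} + 174 E\right) + r\right) = 7 + \left(r + r^{2} + 174 E\right) = 7 + r + r^{2} + 174 E$)
$f{\left(D \right)} = D$ ($f{\left(D \right)} = 0 + D = D$)
$f{\left(2 \right)} - l{\left(63,168 \right)} = 2 - \left(7 + 168 + 168^{2} + 174 \cdot 63\right) = 2 - \left(7 + 168 + 28224 + 10962\right) = 2 - 39361 = -39359$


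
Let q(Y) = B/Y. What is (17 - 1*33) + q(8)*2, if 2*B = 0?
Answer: -16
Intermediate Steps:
B = 0 (B = (½)*0 = 0)
q(Y) = 0 (q(Y) = 0/Y = 0)
(17 - 1*33) + q(8)*2 = (17 - 1*33) + 0*2 = (17 - 33) + 0 = -16 + 0 = -16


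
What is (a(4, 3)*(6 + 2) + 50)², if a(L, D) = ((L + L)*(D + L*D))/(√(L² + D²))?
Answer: 58564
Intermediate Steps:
a(L, D) = 2*L*(D + D*L)/√(D² + L²) (a(L, D) = ((2*L)*(D + D*L))/(√(D² + L²)) = (2*L*(D + D*L))/√(D² + L²) = 2*L*(D + D*L)/√(D² + L²))
(a(4, 3)*(6 + 2) + 50)² = ((2*3*4*(1 + 4)/√(3² + 4²))*(6 + 2) + 50)² = ((2*3*4*5/√(9 + 16))*8 + 50)² = ((2*3*4*5/√25)*8 + 50)² = ((2*3*4*(⅕)*5)*8 + 50)² = (24*8 + 50)² = (192 + 50)² = 242² = 58564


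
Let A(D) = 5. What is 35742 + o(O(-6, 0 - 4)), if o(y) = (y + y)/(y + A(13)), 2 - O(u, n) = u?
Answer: 464662/13 ≈ 35743.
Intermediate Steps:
O(u, n) = 2 - u
o(y) = 2*y/(5 + y) (o(y) = (y + y)/(y + 5) = (2*y)/(5 + y) = 2*y/(5 + y))
35742 + o(O(-6, 0 - 4)) = 35742 + 2*(2 - 1*(-6))/(5 + (2 - 1*(-6))) = 35742 + 2*(2 + 6)/(5 + (2 + 6)) = 35742 + 2*8/(5 + 8) = 35742 + 2*8/13 = 35742 + 2*8*(1/13) = 35742 + 16/13 = 464662/13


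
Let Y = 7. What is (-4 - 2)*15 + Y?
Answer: -83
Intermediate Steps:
(-4 - 2)*15 + Y = (-4 - 2)*15 + 7 = -6*15 + 7 = -90 + 7 = -83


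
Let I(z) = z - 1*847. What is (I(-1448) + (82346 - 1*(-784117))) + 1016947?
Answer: 1881115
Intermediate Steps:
I(z) = -847 + z (I(z) = z - 847 = -847 + z)
(I(-1448) + (82346 - 1*(-784117))) + 1016947 = ((-847 - 1448) + (82346 - 1*(-784117))) + 1016947 = (-2295 + (82346 + 784117)) + 1016947 = (-2295 + 866463) + 1016947 = 864168 + 1016947 = 1881115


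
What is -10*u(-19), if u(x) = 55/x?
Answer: 550/19 ≈ 28.947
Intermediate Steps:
-10*u(-19) = -550/(-19) = -550*(-1)/19 = -10*(-55/19) = 550/19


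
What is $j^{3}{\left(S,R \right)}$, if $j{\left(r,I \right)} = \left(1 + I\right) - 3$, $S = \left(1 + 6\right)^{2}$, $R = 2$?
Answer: $0$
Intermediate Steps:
$S = 49$ ($S = 7^{2} = 49$)
$j{\left(r,I \right)} = -2 + I$
$j^{3}{\left(S,R \right)} = \left(-2 + 2\right)^{3} = 0^{3} = 0$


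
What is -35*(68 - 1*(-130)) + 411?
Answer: -6519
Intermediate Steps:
-35*(68 - 1*(-130)) + 411 = -35*(68 + 130) + 411 = -35*198 + 411 = -6930 + 411 = -6519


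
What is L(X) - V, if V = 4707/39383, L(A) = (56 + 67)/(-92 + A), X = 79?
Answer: -4905300/511979 ≈ -9.5811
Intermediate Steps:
L(A) = 123/(-92 + A)
V = 4707/39383 (V = 4707*(1/39383) = 4707/39383 ≈ 0.11952)
L(X) - V = 123/(-92 + 79) - 1*4707/39383 = 123/(-13) - 4707/39383 = 123*(-1/13) - 4707/39383 = -123/13 - 4707/39383 = -4905300/511979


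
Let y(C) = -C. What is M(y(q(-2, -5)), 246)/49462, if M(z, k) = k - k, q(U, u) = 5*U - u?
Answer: 0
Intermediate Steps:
q(U, u) = -u + 5*U
M(z, k) = 0
M(y(q(-2, -5)), 246)/49462 = 0/49462 = 0*(1/49462) = 0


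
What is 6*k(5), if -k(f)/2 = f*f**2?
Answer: -1500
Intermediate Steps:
k(f) = -2*f**3 (k(f) = -2*f*f**2 = -2*f**3)
6*k(5) = 6*(-2*5**3) = 6*(-2*125) = 6*(-250) = -1500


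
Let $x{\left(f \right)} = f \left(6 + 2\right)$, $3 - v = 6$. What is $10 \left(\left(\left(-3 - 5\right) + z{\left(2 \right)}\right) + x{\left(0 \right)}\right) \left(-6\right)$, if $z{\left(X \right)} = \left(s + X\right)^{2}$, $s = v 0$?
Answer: $240$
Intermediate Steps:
$v = -3$ ($v = 3 - 6 = -3$)
$x{\left(f \right)} = 8 f$ ($x{\left(f \right)} = f 8 = 8 f$)
$s = 0$ ($s = \left(-3\right) 0 = 0$)
$z{\left(X \right)} = X^{2}$ ($z{\left(X \right)} = \left(0 + X\right)^{2} = X^{2}$)
$10 \left(\left(\left(-3 - 5\right) + z{\left(2 \right)}\right) + x{\left(0 \right)}\right) \left(-6\right) = 10 \left(\left(\left(-3 - 5\right) + 2^{2}\right) + 8 \cdot 0\right) \left(-6\right) = 10 \left(\left(-8 + 4\right) + 0\right) \left(-6\right) = 10 \left(-4 + 0\right) \left(-6\right) = 10 \left(-4\right) \left(-6\right) = \left(-40\right) \left(-6\right) = 240$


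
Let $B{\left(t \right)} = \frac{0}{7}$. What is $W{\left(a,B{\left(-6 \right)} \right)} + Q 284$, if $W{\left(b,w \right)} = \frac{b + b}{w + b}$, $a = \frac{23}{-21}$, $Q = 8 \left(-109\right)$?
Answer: $-247646$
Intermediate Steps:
$Q = -872$
$a = - \frac{23}{21}$ ($a = 23 \left(- \frac{1}{21}\right) = - \frac{23}{21} \approx -1.0952$)
$B{\left(t \right)} = 0$ ($B{\left(t \right)} = 0 \cdot \frac{1}{7} = 0$)
$W{\left(b,w \right)} = \frac{2 b}{b + w}$
$W{\left(a,B{\left(-6 \right)} \right)} + Q 284 = 2 \left(- \frac{23}{21}\right) \frac{1}{- \frac{23}{21} + 0} - 247648 = 2 \left(- \frac{23}{21}\right) \frac{1}{- \frac{23}{21}} - 247648 = 2 \left(- \frac{23}{21}\right) \left(- \frac{21}{23}\right) - 247648 = 2 - 247648 = -247646$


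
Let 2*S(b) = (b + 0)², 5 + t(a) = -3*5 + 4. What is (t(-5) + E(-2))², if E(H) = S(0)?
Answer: 256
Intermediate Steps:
t(a) = -16 (t(a) = -5 + (-3*5 + 4) = -5 + (-15 + 4) = -5 - 11 = -16)
S(b) = b²/2 (S(b) = (b + 0)²/2 = b²/2)
E(H) = 0 (E(H) = (½)*0² = (½)*0 = 0)
(t(-5) + E(-2))² = (-16 + 0)² = (-16)² = 256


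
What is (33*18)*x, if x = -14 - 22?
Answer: -21384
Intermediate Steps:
x = -36
(33*18)*x = (33*18)*(-36) = 594*(-36) = -21384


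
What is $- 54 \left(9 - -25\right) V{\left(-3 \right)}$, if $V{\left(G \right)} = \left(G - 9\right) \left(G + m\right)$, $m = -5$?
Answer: $-176256$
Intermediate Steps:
$V{\left(G \right)} = \left(-9 + G\right) \left(-5 + G\right)$ ($V{\left(G \right)} = \left(G - 9\right) \left(G - 5\right) = \left(-9 + G\right) \left(-5 + G\right)$)
$- 54 \left(9 - -25\right) V{\left(-3 \right)} = - 54 \left(9 - -25\right) \left(45 + \left(-3\right)^{2} - -42\right) = - 54 \left(9 + 25\right) \left(45 + 9 + 42\right) = \left(-54\right) 34 \cdot 96 = \left(-1836\right) 96 = -176256$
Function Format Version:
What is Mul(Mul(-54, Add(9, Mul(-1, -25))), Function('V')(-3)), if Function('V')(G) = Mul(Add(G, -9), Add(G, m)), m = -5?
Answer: -176256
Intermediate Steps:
Function('V')(G) = Mul(Add(-9, G), Add(-5, G)) (Function('V')(G) = Mul(Add(G, -9), Add(G, -5)) = Mul(Add(-9, G), Add(-5, G)))
Mul(Mul(-54, Add(9, Mul(-1, -25))), Function('V')(-3)) = Mul(Mul(-54, Add(9, Mul(-1, -25))), Add(45, Pow(-3, 2), Mul(-14, -3))) = Mul(Mul(-54, Add(9, 25)), Add(45, 9, 42)) = Mul(Mul(-54, 34), 96) = Mul(-1836, 96) = -176256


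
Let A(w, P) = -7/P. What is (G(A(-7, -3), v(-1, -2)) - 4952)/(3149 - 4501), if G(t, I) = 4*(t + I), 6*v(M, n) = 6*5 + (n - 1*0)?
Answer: 1231/338 ≈ 3.6420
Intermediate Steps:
v(M, n) = 5 + n/6 (v(M, n) = (6*5 + (n - 1*0))/6 = (30 + (n + 0))/6 = (30 + n)/6 = 5 + n/6)
G(t, I) = 4*I + 4*t (G(t, I) = 4*(I + t) = 4*I + 4*t)
(G(A(-7, -3), v(-1, -2)) - 4952)/(3149 - 4501) = ((4*(5 + (⅙)*(-2)) + 4*(-7/(-3))) - 4952)/(3149 - 4501) = ((4*(5 - ⅓) + 4*(-7*(-⅓))) - 4952)/(-1352) = ((4*(14/3) + 4*(7/3)) - 4952)*(-1/1352) = ((56/3 + 28/3) - 4952)*(-1/1352) = (28 - 4952)*(-1/1352) = -4924*(-1/1352) = 1231/338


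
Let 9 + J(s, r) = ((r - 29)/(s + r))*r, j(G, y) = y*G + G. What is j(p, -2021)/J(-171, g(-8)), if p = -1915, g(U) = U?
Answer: -692425700/1907 ≈ -3.6310e+5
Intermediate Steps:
j(G, y) = G + G*y (j(G, y) = G*y + G = G + G*y)
J(s, r) = -9 + r*(-29 + r)/(r + s) (J(s, r) = -9 + ((r - 29)/(s + r))*r = -9 + ((-29 + r)/(r + s))*r = -9 + r*(-29 + r)/(r + s))
j(p, -2021)/J(-171, g(-8)) = (-1915*(1 - 2021))/((((-8)**2 - 38*(-8) - 9*(-171))/(-8 - 171))) = (-1915*(-2020))/(((64 + 304 + 1539)/(-179))) = 3868300/((-1/179*1907)) = 3868300/(-1907/179) = 3868300*(-179/1907) = -692425700/1907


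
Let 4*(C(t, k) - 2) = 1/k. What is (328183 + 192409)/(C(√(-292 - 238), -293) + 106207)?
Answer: 610133824/124476947 ≈ 4.9016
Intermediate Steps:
C(t, k) = 2 + 1/(4*k)
(328183 + 192409)/(C(√(-292 - 238), -293) + 106207) = (328183 + 192409)/((2 + (¼)/(-293)) + 106207) = 520592/((2 + (¼)*(-1/293)) + 106207) = 520592/((2 - 1/1172) + 106207) = 520592/(2343/1172 + 106207) = 520592/(124476947/1172) = 520592*(1172/124476947) = 610133824/124476947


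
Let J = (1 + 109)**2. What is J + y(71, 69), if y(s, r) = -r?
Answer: 12031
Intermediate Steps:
J = 12100 (J = 110**2 = 12100)
J + y(71, 69) = 12100 - 1*69 = 12100 - 69 = 12031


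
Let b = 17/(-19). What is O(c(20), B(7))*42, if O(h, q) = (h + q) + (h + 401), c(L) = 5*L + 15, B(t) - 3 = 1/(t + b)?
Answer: 1544823/58 ≈ 26635.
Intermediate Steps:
b = -17/19 (b = 17*(-1/19) = -17/19 ≈ -0.89474)
B(t) = 3 + 1/(-17/19 + t) (B(t) = 3 + 1/(t - 17/19) = 3 + 1/(-17/19 + t))
c(L) = 15 + 5*L
O(h, q) = 401 + q + 2*h (O(h, q) = (h + q) + (401 + h) = 401 + q + 2*h)
O(c(20), B(7))*42 = (401 + (-32 + 57*7)/(-17 + 19*7) + 2*(15 + 5*20))*42 = (401 + (-32 + 399)/(-17 + 133) + 2*(15 + 100))*42 = (401 + 367/116 + 2*115)*42 = (401 + (1/116)*367 + 230)*42 = (401 + 367/116 + 230)*42 = (73563/116)*42 = 1544823/58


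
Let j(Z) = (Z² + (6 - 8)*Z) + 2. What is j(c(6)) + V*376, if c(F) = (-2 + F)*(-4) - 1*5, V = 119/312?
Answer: 24508/39 ≈ 628.41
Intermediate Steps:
V = 119/312 (V = 119*(1/312) = 119/312 ≈ 0.38141)
c(F) = 3 - 4*F (c(F) = (8 - 4*F) - 5 = 3 - 4*F)
j(Z) = 2 + Z² - 2*Z (j(Z) = (Z² - 2*Z) + 2 = 2 + Z² - 2*Z)
j(c(6)) + V*376 = (2 + (3 - 4*6)² - 2*(3 - 4*6)) + (119/312)*376 = (2 + (3 - 24)² - 2*(3 - 24)) + 5593/39 = (2 + (-21)² - 2*(-21)) + 5593/39 = (2 + 441 + 42) + 5593/39 = 485 + 5593/39 = 24508/39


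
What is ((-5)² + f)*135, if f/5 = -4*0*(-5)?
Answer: 3375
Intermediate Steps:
f = 0 (f = 5*(-4*0*(-5)) = 5*(0*(-5)) = 5*0 = 0)
((-5)² + f)*135 = ((-5)² + 0)*135 = (25 + 0)*135 = 25*135 = 3375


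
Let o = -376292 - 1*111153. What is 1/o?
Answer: -1/487445 ≈ -2.0515e-6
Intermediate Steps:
o = -487445 (o = -376292 - 111153 = -487445)
1/o = 1/(-487445) = -1/487445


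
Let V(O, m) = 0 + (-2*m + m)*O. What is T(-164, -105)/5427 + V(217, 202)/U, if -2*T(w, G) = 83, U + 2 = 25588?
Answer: -238948937/138855222 ≈ -1.7208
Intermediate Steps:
U = 25586 (U = -2 + 25588 = 25586)
T(w, G) = -83/2 (T(w, G) = -1/2*83 = -83/2)
V(O, m) = -O*m (V(O, m) = 0 + (-m)*O = 0 - O*m = -O*m)
T(-164, -105)/5427 + V(217, 202)/U = -83/2/5427 - 1*217*202/25586 = -83/2*1/5427 - 43834*1/25586 = -83/10854 - 21917/12793 = -238948937/138855222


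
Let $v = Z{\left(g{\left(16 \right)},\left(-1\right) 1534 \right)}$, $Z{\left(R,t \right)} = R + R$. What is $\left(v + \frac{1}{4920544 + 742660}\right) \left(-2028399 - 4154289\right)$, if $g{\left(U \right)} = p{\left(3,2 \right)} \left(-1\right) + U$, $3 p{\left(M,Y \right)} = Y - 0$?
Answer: $- \frac{268439314373704}{1415801} \approx -1.896 \cdot 10^{8}$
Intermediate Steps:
$p{\left(M,Y \right)} = \frac{Y}{3}$ ($p{\left(M,Y \right)} = \frac{Y - 0}{3} = \frac{Y + 0}{3} = \frac{Y}{3}$)
$g{\left(U \right)} = - \frac{2}{3} + U$ ($g{\left(U \right)} = \frac{1}{3} \cdot 2 \left(-1\right) + U = \frac{2}{3} \left(-1\right) + U = - \frac{2}{3} + U$)
$Z{\left(R,t \right)} = 2 R$
$v = \frac{92}{3}$ ($v = 2 \left(- \frac{2}{3} + 16\right) = 2 \cdot \frac{46}{3} = \frac{92}{3} \approx 30.667$)
$\left(v + \frac{1}{4920544 + 742660}\right) \left(-2028399 - 4154289\right) = \left(\frac{92}{3} + \frac{1}{4920544 + 742660}\right) \left(-2028399 - 4154289\right) = \left(\frac{92}{3} + \frac{1}{5663204}\right) \left(-6182688\right) = \frac{521014771}{16989612} \left(-6182688\right) = - \frac{268439314373704}{1415801}$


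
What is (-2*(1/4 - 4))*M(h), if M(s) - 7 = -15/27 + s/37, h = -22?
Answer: 4870/111 ≈ 43.874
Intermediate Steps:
M(s) = 58/9 + s/37 (M(s) = 7 + (-15/27 + s/37) = 7 + (-15*1/27 + s*(1/37)) = 7 + (-5/9 + s/37) = 58/9 + s/37)
(-2*(1/4 - 4))*M(h) = (-2*(1/4 - 4))*(58/9 + (1/37)*(-22)) = (-2*(1/4 - 4))*(58/9 - 22/37) = -2*(-15/4)*(1948/333) = (15/2)*(1948/333) = 4870/111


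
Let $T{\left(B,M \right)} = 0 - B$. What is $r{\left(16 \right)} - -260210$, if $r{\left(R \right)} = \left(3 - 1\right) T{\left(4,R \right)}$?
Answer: $260202$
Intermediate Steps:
$T{\left(B,M \right)} = - B$
$r{\left(R \right)} = -8$ ($r{\left(R \right)} = \left(3 - 1\right) \left(\left(-1\right) 4\right) = 2 \left(-4\right) = -8$)
$r{\left(16 \right)} - -260210 = -8 - -260210 = -8 + 260210 = 260202$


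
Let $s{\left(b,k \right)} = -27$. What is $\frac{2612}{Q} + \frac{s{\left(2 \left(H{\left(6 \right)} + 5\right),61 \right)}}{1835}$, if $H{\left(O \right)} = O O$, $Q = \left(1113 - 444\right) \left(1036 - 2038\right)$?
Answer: $- \frac{11446073}{615035115} \approx -0.01861$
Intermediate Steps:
$Q = -670338$ ($Q = 669 \left(-1002\right) = -670338$)
$H{\left(O \right)} = O^{2}$
$\frac{2612}{Q} + \frac{s{\left(2 \left(H{\left(6 \right)} + 5\right),61 \right)}}{1835} = \frac{2612}{-670338} - \frac{27}{1835} = 2612 \left(- \frac{1}{670338}\right) - \frac{27}{1835} = - \frac{1306}{335169} - \frac{27}{1835} = - \frac{11446073}{615035115}$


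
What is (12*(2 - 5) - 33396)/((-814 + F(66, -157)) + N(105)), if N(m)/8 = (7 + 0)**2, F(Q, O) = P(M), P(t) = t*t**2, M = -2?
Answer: 16716/215 ≈ 77.749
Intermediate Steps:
P(t) = t**3
F(Q, O) = -8 (F(Q, O) = (-2)**3 = -8)
N(m) = 392 (N(m) = 8*(7 + 0)**2 = 8*7**2 = 8*49 = 392)
(12*(2 - 5) - 33396)/((-814 + F(66, -157)) + N(105)) = (12*(2 - 5) - 33396)/((-814 - 8) + 392) = (12*(-3) - 33396)/(-822 + 392) = (-36 - 33396)/(-430) = -33432*(-1/430) = 16716/215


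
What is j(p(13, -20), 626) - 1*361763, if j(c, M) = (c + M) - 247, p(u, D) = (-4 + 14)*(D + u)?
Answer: -361454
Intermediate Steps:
p(u, D) = 10*D + 10*u (p(u, D) = 10*(D + u) = 10*D + 10*u)
j(c, M) = -247 + M + c (j(c, M) = (M + c) - 247 = -247 + M + c)
j(p(13, -20), 626) - 1*361763 = (-247 + 626 + (10*(-20) + 10*13)) - 1*361763 = (-247 + 626 + (-200 + 130)) - 361763 = (-247 + 626 - 70) - 361763 = 309 - 361763 = -361454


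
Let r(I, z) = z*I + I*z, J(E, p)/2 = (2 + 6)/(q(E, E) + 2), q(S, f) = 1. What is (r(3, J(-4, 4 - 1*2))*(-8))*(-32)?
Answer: 8192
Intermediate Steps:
J(E, p) = 16/3 (J(E, p) = 2*((2 + 6)/(1 + 2)) = 2*(8/3) = 16/3)
r(I, z) = 2*I*z (r(I, z) = I*z + I*z = 2*I*z)
(r(3, J(-4, 4 - 1*2))*(-8))*(-32) = ((2*3*(16/3))*(-8))*(-32) = (32*(-8))*(-32) = -256*(-32) = 8192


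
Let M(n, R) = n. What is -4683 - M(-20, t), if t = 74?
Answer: -4663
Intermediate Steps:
-4683 - M(-20, t) = -4683 - 1*(-20) = -4683 + 20 = -4663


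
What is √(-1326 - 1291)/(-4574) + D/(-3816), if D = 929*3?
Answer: -929/1272 - I*√2617/4574 ≈ -0.73035 - 0.011184*I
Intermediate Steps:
D = 2787
√(-1326 - 1291)/(-4574) + D/(-3816) = √(-1326 - 1291)/(-4574) + 2787/(-3816) = √(-2617)*(-1/4574) + 2787*(-1/3816) = (I*√2617)*(-1/4574) - 929/1272 = -I*√2617/4574 - 929/1272 = -929/1272 - I*√2617/4574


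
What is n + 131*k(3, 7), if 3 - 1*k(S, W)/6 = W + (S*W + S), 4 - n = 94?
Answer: -22098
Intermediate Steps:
n = -90 (n = 4 - 1*94 = 4 - 94 = -90)
k(S, W) = 18 - 6*S - 6*W - 6*S*W (k(S, W) = 18 - 6*(W + (S*W + S)) = 18 - 6*(W + (S + S*W)) = 18 - 6*(S + W + S*W) = 18 + (-6*S - 6*W - 6*S*W) = 18 - 6*S - 6*W - 6*S*W)
n + 131*k(3, 7) = -90 + 131*(18 - 6*3 - 6*7 - 6*3*7) = -90 + 131*(18 - 18 - 42 - 126) = -90 + 131*(-168) = -90 - 22008 = -22098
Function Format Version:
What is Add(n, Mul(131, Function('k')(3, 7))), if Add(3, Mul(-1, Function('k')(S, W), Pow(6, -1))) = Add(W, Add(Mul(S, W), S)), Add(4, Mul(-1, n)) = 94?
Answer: -22098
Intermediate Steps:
n = -90 (n = Add(4, Mul(-1, 94)) = Add(4, -94) = -90)
Function('k')(S, W) = Add(18, Mul(-6, S), Mul(-6, W), Mul(-6, S, W)) (Function('k')(S, W) = Add(18, Mul(-6, Add(W, Add(Mul(S, W), S)))) = Add(18, Mul(-6, Add(W, Add(S, Mul(S, W))))) = Add(18, Mul(-6, Add(S, W, Mul(S, W)))) = Add(18, Add(Mul(-6, S), Mul(-6, W), Mul(-6, S, W))) = Add(18, Mul(-6, S), Mul(-6, W), Mul(-6, S, W)))
Add(n, Mul(131, Function('k')(3, 7))) = Add(-90, Mul(131, Add(18, Mul(-6, 3), Mul(-6, 7), Mul(-6, 3, 7)))) = Add(-90, Mul(131, Add(18, -18, -42, -126))) = Add(-90, Mul(131, -168)) = Add(-90, -22008) = -22098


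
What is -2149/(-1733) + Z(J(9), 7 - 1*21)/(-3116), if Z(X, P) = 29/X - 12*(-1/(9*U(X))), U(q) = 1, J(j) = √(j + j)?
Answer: 5020480/4050021 - 29*√2/18696 ≈ 1.2374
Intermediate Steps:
J(j) = √2*√j (J(j) = √(2*j) = √2*√j)
Z(X, P) = 4/3 + 29/X (Z(X, P) = 29/X - 12/((1*3)*(-3)) = 29/X - 12/(3*(-3)) = 29/X - 12/(-9) = 29/X - 12*(-⅑) = 29/X + 4/3 = 4/3 + 29/X)
-2149/(-1733) + Z(J(9), 7 - 1*21)/(-3116) = -2149/(-1733) + (4/3 + 29/((√2*√9)))/(-3116) = -2149*(-1/1733) + (4/3 + 29/((√2*3)))*(-1/3116) = 2149/1733 + (4/3 + 29/((3*√2)))*(-1/3116) = 2149/1733 + (4/3 + 29*(√2/6))*(-1/3116) = 2149/1733 + (4/3 + 29*√2/6)*(-1/3116) = 2149/1733 + (-1/2337 - 29*√2/18696) = 5020480/4050021 - 29*√2/18696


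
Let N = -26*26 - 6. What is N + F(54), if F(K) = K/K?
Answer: -681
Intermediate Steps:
F(K) = 1
N = -682 (N = -676 - 6 = -682)
N + F(54) = -682 + 1 = -681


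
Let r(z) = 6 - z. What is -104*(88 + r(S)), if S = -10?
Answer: -10816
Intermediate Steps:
-104*(88 + r(S)) = -104*(88 + (6 - 1*(-10))) = -104*(88 + (6 + 10)) = -104*(88 + 16) = -104*104 = -10816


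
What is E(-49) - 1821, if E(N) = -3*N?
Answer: -1674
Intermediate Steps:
E(-49) - 1821 = -3*(-49) - 1821 = 147 - 1821 = -1674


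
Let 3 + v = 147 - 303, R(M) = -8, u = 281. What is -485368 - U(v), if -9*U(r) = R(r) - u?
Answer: -4368601/9 ≈ -4.8540e+5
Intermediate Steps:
v = -159 (v = -3 + (147 - 303) = -3 - 156 = -159)
U(r) = 289/9 (U(r) = -(-8 - 1*281)/9 = -(-8 - 281)/9 = -⅑*(-289) = 289/9)
-485368 - U(v) = -485368 - 1*289/9 = -485368 - 289/9 = -4368601/9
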